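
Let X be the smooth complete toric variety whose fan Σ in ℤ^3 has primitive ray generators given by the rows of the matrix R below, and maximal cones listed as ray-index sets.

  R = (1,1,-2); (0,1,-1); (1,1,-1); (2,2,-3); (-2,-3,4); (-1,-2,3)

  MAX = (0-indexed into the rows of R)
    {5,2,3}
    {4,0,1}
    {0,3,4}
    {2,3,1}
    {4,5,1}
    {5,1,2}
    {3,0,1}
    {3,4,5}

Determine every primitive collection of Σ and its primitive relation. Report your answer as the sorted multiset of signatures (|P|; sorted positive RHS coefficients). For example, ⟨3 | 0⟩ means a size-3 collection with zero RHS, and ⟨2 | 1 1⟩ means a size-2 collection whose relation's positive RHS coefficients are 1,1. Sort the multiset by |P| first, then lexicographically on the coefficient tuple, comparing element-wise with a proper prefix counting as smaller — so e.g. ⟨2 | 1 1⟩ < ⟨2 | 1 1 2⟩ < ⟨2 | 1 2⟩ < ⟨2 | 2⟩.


5 collections generate NE(X_Σ); each relation:

  P = {0,2}:  v_{0} + v_{2} = v_{3}  ⇒ sig = ⟨2 | 1⟩
  P = {2,4}:  v_{2} + v_{4} = v_{5}  ⇒ sig = ⟨2 | 1⟩
  P = {0,5}:  v_{0} + v_{5} = v_{3} + v_{4}  ⇒ sig = ⟨2 | 1 1⟩
  P = {1,3,4}:  v_{1} + v_{3} + v_{4} = 0  ⇒ sig = ⟨3 | 0⟩
  P = {1,3,5}:  v_{1} + v_{3} + v_{5} = v_{2}  ⇒ sig = ⟨3 | 1⟩

Hence PRS(X_Σ) =
    |P|=2: 3 collections, coeffs (1), (1), (1,1)
    |P|=3: 2 collections, coeffs (), (1)


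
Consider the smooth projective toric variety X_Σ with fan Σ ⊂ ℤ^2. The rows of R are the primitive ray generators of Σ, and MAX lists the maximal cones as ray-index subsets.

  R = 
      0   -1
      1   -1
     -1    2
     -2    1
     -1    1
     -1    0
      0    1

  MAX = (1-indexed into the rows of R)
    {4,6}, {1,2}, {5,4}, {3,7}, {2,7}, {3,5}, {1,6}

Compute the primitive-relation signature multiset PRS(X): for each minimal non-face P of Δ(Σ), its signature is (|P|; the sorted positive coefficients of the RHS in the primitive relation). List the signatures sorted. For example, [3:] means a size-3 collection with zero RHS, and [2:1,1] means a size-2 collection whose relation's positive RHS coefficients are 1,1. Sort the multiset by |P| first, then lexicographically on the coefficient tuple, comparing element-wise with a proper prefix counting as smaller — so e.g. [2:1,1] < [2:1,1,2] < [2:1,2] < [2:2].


Minimal non-faces — 14 found among 7 rays, 7 max cones:

  • {1,7}:  v_{1} + v_{7} = 0  ⇒ sig = [2:]
  • {2,5}:  v_{2} + v_{5} = 0  ⇒ sig = [2:]
  • {1,3}:  v_{1} + v_{3} = v_{5}  ⇒ sig = [2:1]
  • {1,5}:  v_{1} + v_{5} = v_{6}  ⇒ sig = [2:1]
  • {2,3}:  v_{2} + v_{3} = v_{7}  ⇒ sig = [2:1]
  • {2,4}:  v_{2} + v_{4} = v_{6}  ⇒ sig = [2:1]
  • {2,6}:  v_{2} + v_{6} = v_{1}  ⇒ sig = [2:1]
  • {5,6}:  v_{5} + v_{6} = v_{4}  ⇒ sig = [2:1]
  • {5,7}:  v_{5} + v_{7} = v_{3}  ⇒ sig = [2:1]
  • {6,7}:  v_{6} + v_{7} = v_{5}  ⇒ sig = [2:1]
  • {1,4}:  v_{1} + v_{4} = 2·v_{6}  ⇒ sig = [2:2]
  • {3,6}:  v_{3} + v_{6} = 2·v_{5}  ⇒ sig = [2:2]
  • {4,7}:  v_{4} + v_{7} = 2·v_{5}  ⇒ sig = [2:2]
  • {3,4}:  v_{3} + v_{4} = 3·v_{5}  ⇒ sig = [2:3]

Hence PRS(X_Σ) =
[[2:], [2:], [2:1], [2:1], [2:1], [2:1], [2:1], [2:1], [2:1], [2:1], [2:2], [2:2], [2:2], [2:3]]


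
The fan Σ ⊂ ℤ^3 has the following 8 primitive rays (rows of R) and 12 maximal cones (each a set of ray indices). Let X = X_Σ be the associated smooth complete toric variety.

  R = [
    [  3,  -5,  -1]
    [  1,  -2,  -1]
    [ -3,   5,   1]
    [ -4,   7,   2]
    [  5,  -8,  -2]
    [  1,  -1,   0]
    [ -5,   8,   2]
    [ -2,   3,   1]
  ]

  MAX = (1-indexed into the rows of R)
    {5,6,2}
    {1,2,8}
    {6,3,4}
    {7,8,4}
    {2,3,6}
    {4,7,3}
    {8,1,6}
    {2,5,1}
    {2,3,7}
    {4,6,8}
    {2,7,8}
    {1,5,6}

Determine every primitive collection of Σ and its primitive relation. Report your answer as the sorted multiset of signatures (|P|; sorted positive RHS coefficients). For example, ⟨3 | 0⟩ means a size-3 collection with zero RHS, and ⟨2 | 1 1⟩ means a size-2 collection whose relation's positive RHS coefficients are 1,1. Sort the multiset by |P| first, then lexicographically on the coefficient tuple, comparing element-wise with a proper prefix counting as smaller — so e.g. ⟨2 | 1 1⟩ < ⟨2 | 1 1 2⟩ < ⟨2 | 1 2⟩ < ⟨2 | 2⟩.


12 minimal non-faces of Δ(Σ) (on 8 rays):

  P={1,3}:  v_{1} + v_{3} = 0  so sig = ⟨2 | 0⟩
  P={5,7}:  v_{5} + v_{7} = 0  so sig = ⟨2 | 0⟩
  P={1,7}:  v_{1} + v_{7} = v_{8}  so sig = ⟨2 | 1⟩
  P={2,4}:  v_{2} + v_{4} = v_{3}  so sig = ⟨2 | 1⟩
  P={3,8}:  v_{3} + v_{8} = v_{7}  so sig = ⟨2 | 1⟩
  P={4,5}:  v_{4} + v_{5} = v_{6}  so sig = ⟨2 | 1⟩
  P={5,8}:  v_{5} + v_{8} = v_{1}  so sig = ⟨2 | 1⟩
  P={6,7}:  v_{6} + v_{7} = v_{4}  so sig = ⟨2 | 1⟩
  P={1,4}:  v_{1} + v_{4} = v_{6} + v_{8}  so sig = ⟨2 | 1 1⟩
  P={3,5}:  v_{3} + v_{5} = v_{2} + v_{6}  so sig = ⟨2 | 1 1⟩
  P={2,6,8}:  v_{2} + v_{6} + v_{8} = 0  so sig = ⟨3 | 0⟩
  P={1,2,6}:  v_{1} + v_{2} + v_{6} = v_{5}  so sig = ⟨3 | 1⟩

Signatures (|P|; sorted positive RHS coefficients), sorted:
    |P|=2: 10 collections, coeffs (), (), (1), (1), (1), (1), (1), (1), (1,1), (1,1)
    |P|=3: 2 collections, coeffs (), (1)


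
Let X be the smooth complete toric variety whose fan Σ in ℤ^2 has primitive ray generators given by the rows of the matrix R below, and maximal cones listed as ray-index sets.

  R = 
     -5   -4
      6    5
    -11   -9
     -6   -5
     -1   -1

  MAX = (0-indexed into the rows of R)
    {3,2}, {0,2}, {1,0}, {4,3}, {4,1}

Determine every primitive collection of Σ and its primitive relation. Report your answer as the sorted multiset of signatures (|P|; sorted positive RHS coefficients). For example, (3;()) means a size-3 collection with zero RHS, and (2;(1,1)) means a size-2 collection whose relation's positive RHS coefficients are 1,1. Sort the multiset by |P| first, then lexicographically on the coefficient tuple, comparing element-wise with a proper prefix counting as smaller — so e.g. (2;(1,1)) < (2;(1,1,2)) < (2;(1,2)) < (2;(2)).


5 collections generate NE(X_Σ); each relation:

  • {1,3}:  v_{1} + v_{3} = 0  ⇒ sig = (2;())
  • {0,3}:  v_{0} + v_{3} = v_{2}  ⇒ sig = (2;(1))
  • {0,4}:  v_{0} + v_{4} = v_{3}  ⇒ sig = (2;(1))
  • {1,2}:  v_{1} + v_{2} = v_{0}  ⇒ sig = (2;(1))
  • {2,4}:  v_{2} + v_{4} = 2·v_{3}  ⇒ sig = (2;(2))

Sorted signature multiset PRS(X):
[(2;()), (2;(1)), (2;(1)), (2;(1)), (2;(2))]


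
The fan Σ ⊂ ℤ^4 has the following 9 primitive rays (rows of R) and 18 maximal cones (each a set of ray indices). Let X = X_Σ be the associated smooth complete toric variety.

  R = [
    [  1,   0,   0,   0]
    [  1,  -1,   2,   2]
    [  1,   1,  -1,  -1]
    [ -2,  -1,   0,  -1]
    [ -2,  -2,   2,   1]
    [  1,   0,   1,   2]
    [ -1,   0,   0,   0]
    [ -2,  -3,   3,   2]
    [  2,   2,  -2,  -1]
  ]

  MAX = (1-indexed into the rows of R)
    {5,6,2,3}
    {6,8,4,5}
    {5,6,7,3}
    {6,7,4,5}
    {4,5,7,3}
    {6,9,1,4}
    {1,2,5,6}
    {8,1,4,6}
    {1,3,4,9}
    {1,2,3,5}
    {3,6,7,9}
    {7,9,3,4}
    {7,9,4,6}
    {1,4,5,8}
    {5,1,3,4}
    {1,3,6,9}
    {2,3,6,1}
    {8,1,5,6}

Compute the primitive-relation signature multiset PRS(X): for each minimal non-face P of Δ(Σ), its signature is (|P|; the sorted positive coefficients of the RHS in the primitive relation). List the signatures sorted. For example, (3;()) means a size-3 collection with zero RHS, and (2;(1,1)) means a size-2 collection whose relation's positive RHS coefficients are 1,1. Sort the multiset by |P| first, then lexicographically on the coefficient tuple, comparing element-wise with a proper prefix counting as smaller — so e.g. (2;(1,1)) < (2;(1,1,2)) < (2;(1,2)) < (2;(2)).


|primitive collections| = 12. Relations:

  P={1,7}:  v_{1} + v_{7} = 0 ; sig = (2;())
  P={5,9}:  v_{5} + v_{9} = 0 ; sig = (2;())
  P={2,4}:  v_{2} + v_{4} = v_{1} + v_{5} ; sig = (2;(1,1))
  P={3,8}:  v_{3} + v_{8} = v_{1} + v_{5} ; sig = (2;(1,1))
  P={2,7}:  v_{2} + v_{7} = v_{3} + v_{5} + v_{6} ; sig = (2;(1,1,1))
  P={2,9}:  v_{2} + v_{9} = v_{1} + v_{3} + v_{6} ; sig = (2;(1,1,1))
  P={7,8}:  v_{7} + v_{8} = v_{4} + v_{5} + v_{6} ; sig = (2;(1,1,1))
  P={8,9}:  v_{8} + v_{9} = v_{1} + v_{4} + v_{6} ; sig = (2;(1,1,1))
  P={2,8}:  v_{2} + v_{8} = 2·v_{1} + 2·v_{5} + v_{6} ; sig = (2;(1,2,2))
  P={3,4,6}:  v_{3} + v_{4} + v_{6} = 0 ; sig = (3;())
  P={1,3,5,6}:  v_{1} + v_{3} + v_{5} + v_{6} = v_{2} ; sig = (4;(1))
  P={1,4,5,6}:  v_{1} + v_{4} + v_{5} + v_{6} = v_{8} ; sig = (4;(1))

so the primitive-relation signature multiset is
[(2;()), (2;()), (2;(1,1)), (2;(1,1)), (2;(1,1,1)), (2;(1,1,1)), (2;(1,1,1)), (2;(1,1,1)), (2;(1,2,2)), (3;()), (4;(1)), (4;(1))]


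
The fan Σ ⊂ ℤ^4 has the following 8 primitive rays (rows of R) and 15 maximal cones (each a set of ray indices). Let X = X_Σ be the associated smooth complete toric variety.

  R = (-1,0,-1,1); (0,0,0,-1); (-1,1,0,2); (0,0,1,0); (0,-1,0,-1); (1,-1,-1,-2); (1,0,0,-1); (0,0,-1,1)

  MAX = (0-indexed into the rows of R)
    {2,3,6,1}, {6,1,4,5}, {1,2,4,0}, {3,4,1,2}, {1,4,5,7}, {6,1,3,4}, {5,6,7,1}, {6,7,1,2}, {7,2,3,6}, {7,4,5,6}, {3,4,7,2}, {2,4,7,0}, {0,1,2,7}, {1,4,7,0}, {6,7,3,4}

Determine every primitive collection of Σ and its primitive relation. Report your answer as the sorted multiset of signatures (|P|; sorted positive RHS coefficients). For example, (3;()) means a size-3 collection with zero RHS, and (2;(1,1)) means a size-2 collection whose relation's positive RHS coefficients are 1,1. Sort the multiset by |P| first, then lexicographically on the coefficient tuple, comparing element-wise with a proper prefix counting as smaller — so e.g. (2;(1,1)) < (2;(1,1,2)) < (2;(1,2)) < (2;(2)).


|primitive collections| = 9. Relations:

  P = {0,3}:  v_{0} + v_{3} = v_{2} + v_{4}  →  sig = (2;(1,1))
  P = {0,6}:  v_{0} + v_{6} = v_{1} + v_{7}  →  sig = (2;(1,1))
  P = {2,5}:  v_{2} + v_{5} = v_{1} + v_{7}  →  sig = (2;(1,1))
  P = {3,5}:  v_{3} + v_{5} = v_{4} + v_{6}  →  sig = (2;(1,1))
  P = {0,5}:  v_{0} + v_{5} = 2·v_{1} + v_{4} + 2·v_{7}  →  sig = (2;(1,2,2))
  P = {1,3,7}:  v_{1} + v_{3} + v_{7} = 0  →  sig = (3;())
  P = {2,4,6}:  v_{2} + v_{4} + v_{6} = 0  →  sig = (3;())
  P = {1,2,4,7}:  v_{1} + v_{2} + v_{4} + v_{7} = v_{0}  →  sig = (4;(1))
  P = {1,4,6,7}:  v_{1} + v_{4} + v_{6} + v_{7} = v_{5}  →  sig = (4;(1))

so the primitive-relation signature multiset is
[(2;(1,1)), (2;(1,1)), (2;(1,1)), (2;(1,1)), (2;(1,2,2)), (3;()), (3;()), (4;(1)), (4;(1))]


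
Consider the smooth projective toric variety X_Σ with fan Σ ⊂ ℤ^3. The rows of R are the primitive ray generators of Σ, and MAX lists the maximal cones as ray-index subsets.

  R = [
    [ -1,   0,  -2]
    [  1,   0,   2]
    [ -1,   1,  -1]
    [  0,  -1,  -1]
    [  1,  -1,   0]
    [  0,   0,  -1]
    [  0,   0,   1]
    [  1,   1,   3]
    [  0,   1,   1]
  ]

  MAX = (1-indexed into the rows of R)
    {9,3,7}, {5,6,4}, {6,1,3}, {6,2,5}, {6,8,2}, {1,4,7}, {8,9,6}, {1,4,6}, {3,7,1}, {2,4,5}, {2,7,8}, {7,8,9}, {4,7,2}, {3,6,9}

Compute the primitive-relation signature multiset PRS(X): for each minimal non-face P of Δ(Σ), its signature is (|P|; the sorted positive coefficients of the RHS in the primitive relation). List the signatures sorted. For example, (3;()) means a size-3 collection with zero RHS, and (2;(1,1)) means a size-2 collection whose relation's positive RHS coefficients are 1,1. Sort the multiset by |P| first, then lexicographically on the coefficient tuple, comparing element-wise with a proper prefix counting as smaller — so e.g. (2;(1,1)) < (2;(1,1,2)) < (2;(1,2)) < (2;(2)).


The 16 primitive collections of Σ (r=9, n=3):

  • {1,2}:  v_{1} + v_{2} = 0 ; sig = (2;())
  • {4,9}:  v_{4} + v_{9} = 0 ; sig = (2;())
  • {6,7}:  v_{6} + v_{7} = 0 ; sig = (2;())
  • {1,8}:  v_{1} + v_{8} = v_{9} ; sig = (2;(1))
  • {1,9}:  v_{1} + v_{9} = v_{3} ; sig = (2;(1))
  • {2,3}:  v_{2} + v_{3} = v_{9} ; sig = (2;(1))
  • {2,9}:  v_{2} + v_{9} = v_{8} ; sig = (2;(1))
  • {3,4}:  v_{3} + v_{4} = v_{1} ; sig = (2;(1))
  • {3,5}:  v_{3} + v_{5} = v_{6} ; sig = (2;(1))
  • {4,8}:  v_{4} + v_{8} = v_{2} ; sig = (2;(1))
  • {1,5}:  v_{1} + v_{5} = v_{4} + v_{6} ; sig = (2;(1,1))
  • {5,7}:  v_{5} + v_{7} = v_{2} + v_{4} ; sig = (2;(1,1))
  • {5,9}:  v_{5} + v_{9} = v_{2} + v_{6} ; sig = (2;(1,1))
  • {5,8}:  v_{5} + v_{8} = 2·v_{2} + v_{6} ; sig = (2;(1,2))
  • {3,8}:  v_{3} + v_{8} = 2·v_{9} ; sig = (2;(2))
  • {2,4,6}:  v_{2} + v_{4} + v_{6} = v_{5} ; sig = (3;(1))

so the primitive-relation signature multiset is
{ (2;()) ×3,  (2;(1)) ×7,  (2;(1,1)) ×3,  (2;(1,2)),  (2;(2)),  (3;(1)) }


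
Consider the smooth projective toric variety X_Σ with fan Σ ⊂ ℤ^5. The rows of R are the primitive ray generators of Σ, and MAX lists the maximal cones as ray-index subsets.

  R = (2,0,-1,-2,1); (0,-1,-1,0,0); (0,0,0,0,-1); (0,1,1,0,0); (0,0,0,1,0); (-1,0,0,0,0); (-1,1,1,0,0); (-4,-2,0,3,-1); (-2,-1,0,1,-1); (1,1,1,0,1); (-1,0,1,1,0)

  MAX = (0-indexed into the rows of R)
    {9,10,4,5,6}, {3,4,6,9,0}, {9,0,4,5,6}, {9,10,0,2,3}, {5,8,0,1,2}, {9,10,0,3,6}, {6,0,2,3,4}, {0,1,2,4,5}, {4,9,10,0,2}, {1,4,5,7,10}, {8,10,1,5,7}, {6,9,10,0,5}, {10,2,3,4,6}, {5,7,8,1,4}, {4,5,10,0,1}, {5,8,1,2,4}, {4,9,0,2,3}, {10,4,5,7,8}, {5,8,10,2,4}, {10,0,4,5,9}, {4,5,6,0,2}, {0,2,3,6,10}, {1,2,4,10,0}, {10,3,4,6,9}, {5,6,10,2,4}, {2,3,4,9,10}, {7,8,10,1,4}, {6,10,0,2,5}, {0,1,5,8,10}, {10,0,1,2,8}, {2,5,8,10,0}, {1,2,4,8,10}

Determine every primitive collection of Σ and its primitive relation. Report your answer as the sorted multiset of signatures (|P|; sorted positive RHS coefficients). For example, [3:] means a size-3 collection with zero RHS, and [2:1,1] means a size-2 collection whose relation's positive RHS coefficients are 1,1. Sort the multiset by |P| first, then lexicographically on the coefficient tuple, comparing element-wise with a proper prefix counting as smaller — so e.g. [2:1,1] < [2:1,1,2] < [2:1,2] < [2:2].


20 collections generate NE(X_Σ); each relation:

  P = {1,3}:  v_{1} + v_{3} = 0  ⇒ sig = [2:]
  P = {1,6}:  v_{1} + v_{6} = v_{5}  ⇒ sig = [2:1]
  P = {3,5}:  v_{3} + v_{5} = v_{6}  ⇒ sig = [2:1]
  P = {8,9}:  v_{8} + v_{9} = v_{10}  ⇒ sig = [2:1]
  P = {1,9}:  v_{1} + v_{9} = v_{0} + v_{4} + v_{10}  ⇒ sig = [2:1,1,1]
  P = {3,8}:  v_{3} + v_{8} = v_{2} + v_{5} + v_{10}  ⇒ sig = [2:1,1,1]
  P = {3,7}:  v_{3} + v_{7} = v_{4} + v_{5} + v_{8} + v_{10}  ⇒ sig = [2:1,1,1,1]
  P = {6,7}:  v_{6} + v_{7} = v_{4} + 2·v_{5} + v_{8} + v_{10}  ⇒ sig = [2:1,1,1,2]
  P = {7,9}:  v_{7} + v_{9} = v_{1} + v_{4} + v_{5} + 2·v_{10}  ⇒ sig = [2:1,1,1,2]
  P = {0,7}:  v_{0} + v_{7} = 2·v_{1} + v_{5} + v_{10}  ⇒ sig = [2:1,1,2]
  P = {6,8}:  v_{6} + v_{8} = v_{2} + 2·v_{5} + v_{10}  ⇒ sig = [2:1,1,2]
  P = {2,7}:  v_{2} + v_{7} = v_{4} + 2·v_{8}  ⇒ sig = [2:1,2]
  P = {0,4,8}:  v_{0} + v_{4} + v_{8} = v_{1}  ⇒ sig = [3:1]
  P = {2,5,9}:  v_{2} + v_{5} + v_{9} = v_{3}  ⇒ sig = [3:1]
  P = {2,6,9}:  v_{2} + v_{6} + v_{9} = 2·v_{3}  ⇒ sig = [3:2]
  P = {0,3,4,10}:  v_{0} + v_{3} + v_{4} + v_{10} = v_{9}  ⇒ sig = [4:1]
  P = {1,2,5,10}:  v_{1} + v_{2} + v_{5} + v_{10} = v_{8}  ⇒ sig = [4:1]
  P = {0,4,6,10}:  v_{0} + v_{4} + v_{6} + v_{10} = v_{5} + v_{9}  ⇒ sig = [4:1,1]
  P = {0,2,4,5,10}:  v_{0} + v_{2} + v_{4} + v_{5} + v_{10} = 0  ⇒ sig = [5:]
  P = {1,4,5,8,10}:  v_{1} + v_{4} + v_{5} + v_{8} + v_{10} = v_{7}  ⇒ sig = [5:1]

Signatures (|P|; sorted positive RHS coefficients), sorted:
    [2:]
    [2:1]
    [2:1]
    [2:1]
    [2:1,1,1]
    [2:1,1,1]
    [2:1,1,1,1]
    [2:1,1,1,2]
    [2:1,1,1,2]
    [2:1,1,2]
    [2:1,1,2]
    [2:1,2]
    [3:1]
    [3:1]
    [3:2]
    [4:1]
    [4:1]
    [4:1,1]
    [5:]
    [5:1]


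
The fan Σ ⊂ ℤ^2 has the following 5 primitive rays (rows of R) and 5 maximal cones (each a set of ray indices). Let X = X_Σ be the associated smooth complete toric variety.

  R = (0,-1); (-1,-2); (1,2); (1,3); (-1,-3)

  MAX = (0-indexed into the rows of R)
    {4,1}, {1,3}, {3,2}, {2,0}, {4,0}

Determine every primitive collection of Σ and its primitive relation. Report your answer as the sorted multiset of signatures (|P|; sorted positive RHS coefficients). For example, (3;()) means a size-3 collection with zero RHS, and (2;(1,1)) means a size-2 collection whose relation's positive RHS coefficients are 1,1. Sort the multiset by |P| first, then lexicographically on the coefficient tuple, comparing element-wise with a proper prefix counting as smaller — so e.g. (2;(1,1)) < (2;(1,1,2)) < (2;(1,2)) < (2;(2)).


|primitive collections| = 5. Relations:

  P={1,2}:  v_{1} + v_{2} = 0  →  sig = (2;())
  P={3,4}:  v_{3} + v_{4} = 0  →  sig = (2;())
  P={0,1}:  v_{0} + v_{1} = v_{4}  →  sig = (2;(1))
  P={0,3}:  v_{0} + v_{3} = v_{2}  →  sig = (2;(1))
  P={2,4}:  v_{2} + v_{4} = v_{0}  →  sig = (2;(1))

Signatures (|P|; sorted positive RHS coefficients), sorted:
[(2;()), (2;()), (2;(1)), (2;(1)), (2;(1))]


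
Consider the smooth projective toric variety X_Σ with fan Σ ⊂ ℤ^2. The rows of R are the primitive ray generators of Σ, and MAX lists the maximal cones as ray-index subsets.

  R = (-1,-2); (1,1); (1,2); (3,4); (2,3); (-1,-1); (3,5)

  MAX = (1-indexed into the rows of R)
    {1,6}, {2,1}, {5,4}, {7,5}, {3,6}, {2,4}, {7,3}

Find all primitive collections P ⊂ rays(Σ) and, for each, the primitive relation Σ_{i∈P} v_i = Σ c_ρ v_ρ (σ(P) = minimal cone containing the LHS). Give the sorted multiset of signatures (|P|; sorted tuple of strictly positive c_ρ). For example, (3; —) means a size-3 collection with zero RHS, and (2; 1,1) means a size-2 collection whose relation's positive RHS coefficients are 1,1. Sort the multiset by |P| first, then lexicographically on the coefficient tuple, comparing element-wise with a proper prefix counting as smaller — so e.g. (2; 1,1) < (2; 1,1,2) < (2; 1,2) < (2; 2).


Minimal non-faces — 14 found among 7 rays, 7 max cones:

  P={1,3}:  v_{1} + v_{3} = 0 — sig = (2; —)
  P={2,6}:  v_{2} + v_{6} = 0 — sig = (2; —)
  P={1,5}:  v_{1} + v_{5} = v_{2} — sig = (2; 1)
  P={1,7}:  v_{1} + v_{7} = v_{5} — sig = (2; 1)
  P={2,3}:  v_{2} + v_{3} = v_{5} — sig = (2; 1)
  P={2,5}:  v_{2} + v_{5} = v_{4} — sig = (2; 1)
  P={3,5}:  v_{3} + v_{5} = v_{7} — sig = (2; 1)
  P={4,6}:  v_{4} + v_{6} = v_{5} — sig = (2; 1)
  P={5,6}:  v_{5} + v_{6} = v_{3} — sig = (2; 1)
  P={1,4}:  v_{1} + v_{4} = 2·v_{2} — sig = (2; 2)
  P={2,7}:  v_{2} + v_{7} = 2·v_{5} — sig = (2; 2)
  P={3,4}:  v_{3} + v_{4} = 2·v_{5} — sig = (2; 2)
  P={6,7}:  v_{6} + v_{7} = 2·v_{3} — sig = (2; 2)
  P={4,7}:  v_{4} + v_{7} = 3·v_{5} — sig = (2; 3)

Signatures (|P|; sorted positive RHS coefficients), sorted:
    |P|=2: 14 collections, coeffs (), (), (1), (1), (1), (1), (1), (1), (1), (2), (2), (2), (2), (3)


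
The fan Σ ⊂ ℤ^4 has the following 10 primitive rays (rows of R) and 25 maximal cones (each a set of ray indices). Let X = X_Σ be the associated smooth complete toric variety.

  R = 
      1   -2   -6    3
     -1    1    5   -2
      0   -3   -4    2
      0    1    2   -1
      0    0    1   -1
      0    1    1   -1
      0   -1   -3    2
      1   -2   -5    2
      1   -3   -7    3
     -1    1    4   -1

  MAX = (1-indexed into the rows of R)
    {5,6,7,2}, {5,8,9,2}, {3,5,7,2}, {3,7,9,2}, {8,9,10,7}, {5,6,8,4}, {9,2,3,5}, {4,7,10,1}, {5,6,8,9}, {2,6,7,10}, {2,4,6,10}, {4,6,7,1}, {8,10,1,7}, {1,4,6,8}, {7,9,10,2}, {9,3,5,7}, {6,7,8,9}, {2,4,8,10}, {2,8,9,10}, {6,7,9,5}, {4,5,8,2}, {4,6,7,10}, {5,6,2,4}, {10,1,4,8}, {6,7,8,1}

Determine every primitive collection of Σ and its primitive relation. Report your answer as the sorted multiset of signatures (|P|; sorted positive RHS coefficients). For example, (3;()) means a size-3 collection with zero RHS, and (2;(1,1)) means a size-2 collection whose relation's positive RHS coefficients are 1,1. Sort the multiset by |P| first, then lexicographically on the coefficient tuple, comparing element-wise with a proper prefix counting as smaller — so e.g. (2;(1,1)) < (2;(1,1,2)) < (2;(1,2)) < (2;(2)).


21 collections generate NE(X_Σ); each relation:

  P = {1,5}:  v_{1} + v_{5} = v_{8} — sig = (2;(1))
  P = {4,9}:  v_{4} + v_{9} = v_{8} — sig = (2;(1))
  P = {5,10}:  v_{5} + v_{10} = v_{2} — sig = (2;(1))
  P = {1,2}:  v_{1} + v_{2} = v_{8} + v_{10} — sig = (2;(1,1))
  P = {3,4}:  v_{3} + v_{4} = v_{2} + v_{9} — sig = (2;(1,1))
  P = {3,10}:  v_{3} + v_{10} = 2·v_{2} + v_{7} + v_{9} — sig = (2;(1,1,2))
  P = {1,3}:  v_{1} + v_{3} = 2·v_{9} + v_{10} — sig = (2;(1,2))
  P = {1,9}:  v_{1} + v_{9} = v_{7} + 2·v_{8} — sig = (2;(1,2))
  P = {3,8}:  v_{3} + v_{8} = v_{2} + 2·v_{9} — sig = (2;(1,2))
  P = {3,6}:  v_{3} + v_{6} = 3·v_{5} + 2·v_{7} — sig = (2;(2,3))
  P = {4,5,7}:  v_{4} + v_{5} + v_{7} = 0 — sig = (3;())
  P = {6,8,10}:  v_{6} + v_{8} + v_{10} = 0 — sig = (3;())
  P = {2,4,7}:  v_{2} + v_{4} + v_{7} = v_{10} — sig = (3;(1))
  P = {2,6,8}:  v_{2} + v_{6} + v_{8} = v_{5} — sig = (3;(1))
  P = {4,7,8}:  v_{4} + v_{7} + v_{8} = v_{1} — sig = (3;(1))
  P = {5,7,8}:  v_{5} + v_{7} + v_{8} = v_{9} — sig = (3;(1))
  P = {1,6,10}:  v_{1} + v_{6} + v_{10} = v_{4} + v_{7} — sig = (3;(1,1))
  P = {2,7,8}:  v_{2} + v_{7} + v_{8} = v_{9} + v_{10} — sig = (3;(1,1))
  P = {6,9,10}:  v_{6} + v_{9} + v_{10} = v_{5} + v_{7} — sig = (3;(1,1))
  P = {2,6,9}:  v_{2} + v_{6} + v_{9} = 2·v_{5} + v_{7} — sig = (3;(1,2))
  P = {2,5,7,9}:  v_{2} + v_{5} + v_{7} + v_{9} = v_{3} — sig = (4;(1))

so the primitive-relation signature multiset is
    |P|=2: 10 collections, coeffs (1), (1), (1), (1,1), (1,1), (1,1,2), (1,2), (1,2), (1,2), (2,3)
    |P|=3: 10 collections, coeffs (), (), (1), (1), (1), (1), (1,1), (1,1), (1,1), (1,2)
    |P|=4: 1 collection, coeffs (1)


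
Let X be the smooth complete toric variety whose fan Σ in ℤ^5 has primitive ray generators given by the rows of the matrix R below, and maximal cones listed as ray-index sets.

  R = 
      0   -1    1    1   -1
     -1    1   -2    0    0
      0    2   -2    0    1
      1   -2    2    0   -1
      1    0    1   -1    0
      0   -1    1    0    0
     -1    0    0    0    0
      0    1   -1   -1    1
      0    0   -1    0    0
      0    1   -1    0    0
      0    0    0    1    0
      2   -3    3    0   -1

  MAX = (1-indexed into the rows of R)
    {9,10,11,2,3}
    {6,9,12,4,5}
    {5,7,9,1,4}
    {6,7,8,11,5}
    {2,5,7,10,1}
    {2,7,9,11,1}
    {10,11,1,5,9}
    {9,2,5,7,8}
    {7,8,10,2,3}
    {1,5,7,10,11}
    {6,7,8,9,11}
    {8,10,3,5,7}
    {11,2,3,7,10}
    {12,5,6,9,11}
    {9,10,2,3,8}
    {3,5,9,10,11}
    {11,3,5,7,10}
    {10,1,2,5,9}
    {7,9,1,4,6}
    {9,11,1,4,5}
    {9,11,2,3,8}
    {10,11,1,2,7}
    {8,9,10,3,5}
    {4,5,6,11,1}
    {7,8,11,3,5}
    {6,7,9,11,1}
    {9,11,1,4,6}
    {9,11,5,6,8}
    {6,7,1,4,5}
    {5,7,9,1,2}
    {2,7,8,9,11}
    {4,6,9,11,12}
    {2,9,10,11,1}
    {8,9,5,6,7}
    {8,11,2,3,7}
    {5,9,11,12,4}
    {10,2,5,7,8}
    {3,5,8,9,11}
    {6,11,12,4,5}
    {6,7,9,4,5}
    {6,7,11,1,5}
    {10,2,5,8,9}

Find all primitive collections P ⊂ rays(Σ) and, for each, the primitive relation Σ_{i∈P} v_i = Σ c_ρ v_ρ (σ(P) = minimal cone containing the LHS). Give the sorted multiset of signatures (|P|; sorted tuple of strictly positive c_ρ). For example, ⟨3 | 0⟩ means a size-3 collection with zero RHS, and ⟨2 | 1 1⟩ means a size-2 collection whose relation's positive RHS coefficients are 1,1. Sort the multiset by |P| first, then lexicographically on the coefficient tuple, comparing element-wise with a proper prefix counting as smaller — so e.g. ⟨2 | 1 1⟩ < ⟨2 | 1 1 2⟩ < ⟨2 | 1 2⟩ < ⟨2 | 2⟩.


24 minimal non-faces of Δ(Σ) (on 12 rays):

  P = {1,8}:  v_{1} + v_{8} = 0  ⇒ sig = ⟨2 | 0⟩
  P = {6,10}:  v_{6} + v_{10} = 0  ⇒ sig = ⟨2 | 0⟩
  P = {1,3}:  v_{1} + v_{3} = v_{10} + v_{11}  ⇒ sig = ⟨2 | 1 1⟩
  P = {2,6}:  v_{2} + v_{6} = v_{7} + v_{9}  ⇒ sig = ⟨2 | 1 1⟩
  P = {2,12}:  v_{2} + v_{12} = v_{4} + v_{9}  ⇒ sig = ⟨2 | 1 1⟩
  P = {3,6}:  v_{3} + v_{6} = v_{8} + v_{11}  ⇒ sig = ⟨2 | 1 1⟩
  P = {7,12}:  v_{7} + v_{12} = v_{4} + v_{6}  ⇒ sig = ⟨2 | 1 1⟩
  P = {3,4}:  v_{3} + v_{4} = v_{5} + v_{9} + v_{11}  ⇒ sig = ⟨2 | 1 1 1⟩
  P = {4,8}:  v_{4} + v_{8} = v_{5} + v_{6} + v_{9}  ⇒ sig = ⟨2 | 1 1 1⟩
  P = {4,10}:  v_{4} + v_{10} = v_{1} + v_{5} + v_{9}  ⇒ sig = ⟨2 | 1 1 1⟩
  P = {10,12}:  v_{10} + v_{12} = v_{4} + v_{5} + v_{9} + v_{11}  ⇒ sig = ⟨2 | 1 1 1 1⟩
  P = {2,4}:  v_{2} + v_{4} = v_{1} + v_{5} + v_{7} + 2·v_{9}  ⇒ sig = ⟨2 | 1 1 1 2⟩
  P = {1,12}:  v_{1} + v_{12} = 2·v_{4} + v_{11}  ⇒ sig = ⟨2 | 1 2⟩
  P = {3,12}:  v_{3} + v_{12} = 2·v_{5} + v_{6} + 2·v_{9} + 2·v_{11}  ⇒ sig = ⟨2 | 1 2 2 2⟩
  P = {8,12}:  v_{8} + v_{12} = 2·v_{5} + 2·v_{6} + 2·v_{9} + v_{11}  ⇒ sig = ⟨2 | 1 2 2 2⟩
  P = {2,5,11}:  v_{2} + v_{5} + v_{11} = v_{10}  ⇒ sig = ⟨3 | 1⟩
  P = {7,9,10}:  v_{7} + v_{9} + v_{10} = v_{2}  ⇒ sig = ⟨3 | 1⟩
  P = {8,10,11}:  v_{8} + v_{10} + v_{11} = v_{3}  ⇒ sig = ⟨3 | 1⟩
  P = {4,7,11}:  v_{4} + v_{7} + v_{11} = v_{1} + v_{6}  ⇒ sig = ⟨3 | 1 1⟩
  P = {3,7,9}:  v_{3} + v_{7} + v_{9} = v_{2} + v_{8} + v_{11}  ⇒ sig = ⟨3 | 1 1 1⟩
  P = {2,3,5}:  v_{2} + v_{3} + v_{5} = v_{8} + 2·v_{10}  ⇒ sig = ⟨3 | 1 2⟩
  P = {5,7,9,11}:  v_{5} + v_{7} + v_{9} + v_{11} = 0  ⇒ sig = ⟨4 | 0⟩
  P = {1,5,6,9}:  v_{1} + v_{5} + v_{6} + v_{9} = v_{4}  ⇒ sig = ⟨4 | 1⟩
  P = {4,5,6,9,11}:  v_{4} + v_{5} + v_{6} + v_{9} + v_{11} = v_{12}  ⇒ sig = ⟨5 | 1⟩

Sorted signature multiset PRS(X):
    ⟨2 | 0⟩
    ⟨2 | 0⟩
    ⟨2 | 1 1⟩
    ⟨2 | 1 1⟩
    ⟨2 | 1 1⟩
    ⟨2 | 1 1⟩
    ⟨2 | 1 1⟩
    ⟨2 | 1 1 1⟩
    ⟨2 | 1 1 1⟩
    ⟨2 | 1 1 1⟩
    ⟨2 | 1 1 1 1⟩
    ⟨2 | 1 1 1 2⟩
    ⟨2 | 1 2⟩
    ⟨2 | 1 2 2 2⟩
    ⟨2 | 1 2 2 2⟩
    ⟨3 | 1⟩
    ⟨3 | 1⟩
    ⟨3 | 1⟩
    ⟨3 | 1 1⟩
    ⟨3 | 1 1 1⟩
    ⟨3 | 1 2⟩
    ⟨4 | 0⟩
    ⟨4 | 1⟩
    ⟨5 | 1⟩


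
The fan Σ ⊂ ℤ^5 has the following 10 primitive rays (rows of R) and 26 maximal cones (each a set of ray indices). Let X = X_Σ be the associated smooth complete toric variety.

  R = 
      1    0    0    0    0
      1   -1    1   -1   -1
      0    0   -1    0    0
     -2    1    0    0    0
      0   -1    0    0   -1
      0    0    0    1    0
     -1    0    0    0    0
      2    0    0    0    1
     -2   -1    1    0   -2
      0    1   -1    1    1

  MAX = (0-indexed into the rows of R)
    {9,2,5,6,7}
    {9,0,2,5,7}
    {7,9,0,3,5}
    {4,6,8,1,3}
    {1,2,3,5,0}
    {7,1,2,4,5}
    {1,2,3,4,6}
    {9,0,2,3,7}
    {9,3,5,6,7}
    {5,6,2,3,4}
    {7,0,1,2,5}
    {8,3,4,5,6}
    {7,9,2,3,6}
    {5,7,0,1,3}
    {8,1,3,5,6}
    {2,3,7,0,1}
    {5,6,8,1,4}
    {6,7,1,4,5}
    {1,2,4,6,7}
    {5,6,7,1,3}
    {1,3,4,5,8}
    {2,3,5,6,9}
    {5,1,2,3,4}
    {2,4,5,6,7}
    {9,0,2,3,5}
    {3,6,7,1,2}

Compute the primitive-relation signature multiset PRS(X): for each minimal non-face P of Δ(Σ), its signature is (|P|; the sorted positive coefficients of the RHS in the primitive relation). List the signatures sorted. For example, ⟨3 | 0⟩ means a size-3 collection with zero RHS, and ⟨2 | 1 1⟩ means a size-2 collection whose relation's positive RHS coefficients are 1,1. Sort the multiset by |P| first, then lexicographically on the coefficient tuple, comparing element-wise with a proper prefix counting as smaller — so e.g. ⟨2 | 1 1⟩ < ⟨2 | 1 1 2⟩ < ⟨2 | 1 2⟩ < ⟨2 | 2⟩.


12 minimal non-faces of Δ(Σ) (on 10 rays):

  • {0,6}:  v_{0} + v_{6} = 0  →  sig = ⟨2 | 0⟩
  • {1,9}:  v_{1} + v_{9} = v_{0}  →  sig = ⟨2 | 1⟩
  • {4,9}:  v_{4} + v_{9} = v_{2} + v_{5}  →  sig = ⟨2 | 1 1⟩
  • {0,4}:  v_{0} + v_{4} = v_{1} + v_{2} + v_{5}  →  sig = ⟨2 | 1 1 1⟩
  • {7,8}:  v_{7} + v_{8} = v_{1} + v_{5} + v_{6}  →  sig = ⟨2 | 1 1 1⟩
  • {8,9}:  v_{8} + v_{9} = v_{3} + v_{4} + v_{5}  →  sig = ⟨2 | 1 1 1⟩
  • {0,8}:  v_{0} + v_{8} = v_{1} + v_{3} + v_{4} + v_{5}  →  sig = ⟨2 | 1 1 1 1⟩
  • {2,8}:  v_{2} + v_{8} = v_{3} + 2·v_{4}  →  sig = ⟨2 | 1 2⟩
  • {3,4,7}:  v_{3} + v_{4} + v_{7} = 0  →  sig = ⟨3 | 0⟩
  • {1,2,5,6}:  v_{1} + v_{2} + v_{5} + v_{6} = v_{4}  →  sig = ⟨4 | 1⟩
  • {2,3,5,7}:  v_{2} + v_{3} + v_{5} + v_{7} = v_{9}  →  sig = ⟨4 | 1⟩
  • {1,3,4,5,6}:  v_{1} + v_{3} + v_{4} + v_{5} + v_{6} = v_{8}  →  sig = ⟨5 | 1⟩

so the primitive-relation signature multiset is
    |P|=2: 8 collections, coeffs (), (1), (1,1), (1,1,1), (1,1,1), (1,1,1), (1,1,1,1), (1,2)
    |P|=3: 1 collection, coeffs ()
    |P|=4: 2 collections, coeffs (1), (1)
    |P|=5: 1 collection, coeffs (1)


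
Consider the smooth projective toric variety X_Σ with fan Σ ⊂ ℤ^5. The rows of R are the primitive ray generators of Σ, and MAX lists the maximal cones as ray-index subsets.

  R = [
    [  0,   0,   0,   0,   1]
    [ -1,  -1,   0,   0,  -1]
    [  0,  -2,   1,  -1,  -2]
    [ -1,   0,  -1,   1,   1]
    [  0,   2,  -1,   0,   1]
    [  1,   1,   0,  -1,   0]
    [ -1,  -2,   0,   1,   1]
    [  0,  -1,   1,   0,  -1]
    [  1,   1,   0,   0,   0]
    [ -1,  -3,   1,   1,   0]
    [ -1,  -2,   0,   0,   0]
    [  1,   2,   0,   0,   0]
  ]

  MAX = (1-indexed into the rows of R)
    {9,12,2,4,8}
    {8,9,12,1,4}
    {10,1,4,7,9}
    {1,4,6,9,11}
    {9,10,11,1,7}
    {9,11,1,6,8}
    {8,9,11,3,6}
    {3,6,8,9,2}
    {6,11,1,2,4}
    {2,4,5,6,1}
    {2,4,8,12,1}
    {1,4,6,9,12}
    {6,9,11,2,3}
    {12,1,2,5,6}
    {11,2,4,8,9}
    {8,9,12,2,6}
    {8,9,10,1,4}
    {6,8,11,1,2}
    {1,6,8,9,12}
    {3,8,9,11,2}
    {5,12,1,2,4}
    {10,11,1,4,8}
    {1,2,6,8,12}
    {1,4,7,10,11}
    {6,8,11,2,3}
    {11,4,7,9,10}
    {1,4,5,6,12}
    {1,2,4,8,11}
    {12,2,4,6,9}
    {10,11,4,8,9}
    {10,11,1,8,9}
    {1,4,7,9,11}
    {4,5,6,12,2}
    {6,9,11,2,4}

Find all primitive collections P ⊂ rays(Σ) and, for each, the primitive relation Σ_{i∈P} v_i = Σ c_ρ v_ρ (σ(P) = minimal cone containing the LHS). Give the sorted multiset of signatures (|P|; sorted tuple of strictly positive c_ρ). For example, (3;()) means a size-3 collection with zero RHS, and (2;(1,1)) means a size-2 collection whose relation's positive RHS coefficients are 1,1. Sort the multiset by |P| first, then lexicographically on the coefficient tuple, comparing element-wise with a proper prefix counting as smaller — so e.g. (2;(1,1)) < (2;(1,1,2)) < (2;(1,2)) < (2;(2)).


25 collections generate NE(X_Σ); each relation:

  P = {11,12}:  v_{11} + v_{12} = 0  so sig = (2;())
  P = {7,8}:  v_{7} + v_{8} = v_{10}  so sig = (2;(1))
  P = {3,5}:  v_{3} + v_{5} = v_{2} + v_{6}  so sig = (2;(1,1))
  P = {5,7}:  v_{5} + v_{7} = v_{1} + v_{4}  so sig = (2;(1,1))
  P = {1,3}:  v_{1} + v_{3} = v_{6} + v_{8} + v_{11}  so sig = (2;(1,1,1))
  P = {2,7}:  v_{2} + v_{7} = v_{4} + v_{8} + v_{11}  so sig = (2;(1,1,1))
  P = {3,4}:  v_{3} + v_{4} = v_{2} + v_{9} + v_{11}  so sig = (2;(1,1,1))
  P = {5,8}:  v_{5} + v_{8} = v_{1} + v_{2} + v_{12}  so sig = (2;(1,1,1))
  P = {5,9}:  v_{5} + v_{9} = v_{4} + v_{6} + v_{12}  so sig = (2;(1,1,1))
  P = {5,10}:  v_{5} + v_{10} = v_{1} + v_{4} + v_{8}  so sig = (2;(1,1,1))
  P = {6,7}:  v_{6} + v_{7} = v_{1} + v_{9} + v_{11}  so sig = (2;(1,1,1))
  P = {3,12}:  v_{3} + v_{12} = v_{2} + v_{6} + v_{8} + v_{9}  so sig = (2;(1,1,1,1))
  P = {5,11}:  v_{5} + v_{11} = v_{1} + v_{2} + v_{4} + v_{6}  so sig = (2;(1,1,1,1))
  P = {6,10}:  v_{6} + v_{10} = v_{1} + v_{8} + v_{9} + v_{11}  so sig = (2;(1,1,1,1))
  P = {7,12}:  v_{7} + v_{12} = v_{1} + v_{4} + v_{8} + v_{9}  so sig = (2;(1,1,1,1))
  P = {10,12}:  v_{10} + v_{12} = v_{1} + v_{4} + 2·v_{8} + v_{9}  so sig = (2;(1,1,1,2))
  P = {2,10}:  v_{2} + v_{10} = v_{4} + 2·v_{8} + v_{11}  so sig = (2;(1,1,2))
  P = {3,7}:  v_{3} + v_{7} = v_{8} + v_{9} + 2·v_{11}  so sig = (2;(1,1,2))
  P = {3,10}:  v_{3} + v_{10} = 2·v_{8} + v_{9} + 2·v_{11}  so sig = (2;(1,2,2))
  P = {1,2,9}:  v_{1} + v_{2} + v_{9} = 0  so sig = (3;())
  P = {4,6,8}:  v_{4} + v_{6} + v_{8} = 0  so sig = (3;())
  P = {1,2,4,6,12}:  v_{1} + v_{2} + v_{4} + v_{6} + v_{12} = v_{5}  so sig = (5;(1))
  P = {1,4,8,9,11}:  v_{1} + v_{4} + v_{8} + v_{9} + v_{11} = v_{7}  so sig = (5;(1))
  P = {2,6,8,9,11}:  v_{2} + v_{6} + v_{8} + v_{9} + v_{11} = v_{3}  so sig = (5;(1))
  P = {1,4,9,10,11}:  v_{1} + v_{4} + v_{9} + v_{10} + v_{11} = 2·v_{7}  so sig = (5;(2))

so the primitive-relation signature multiset is
    (2;())
    (2;(1))
    (2;(1,1))
    (2;(1,1))
    (2;(1,1,1))
    (2;(1,1,1))
    (2;(1,1,1))
    (2;(1,1,1))
    (2;(1,1,1))
    (2;(1,1,1))
    (2;(1,1,1))
    (2;(1,1,1,1))
    (2;(1,1,1,1))
    (2;(1,1,1,1))
    (2;(1,1,1,1))
    (2;(1,1,1,2))
    (2;(1,1,2))
    (2;(1,1,2))
    (2;(1,2,2))
    (3;())
    (3;())
    (5;(1))
    (5;(1))
    (5;(1))
    (5;(2))


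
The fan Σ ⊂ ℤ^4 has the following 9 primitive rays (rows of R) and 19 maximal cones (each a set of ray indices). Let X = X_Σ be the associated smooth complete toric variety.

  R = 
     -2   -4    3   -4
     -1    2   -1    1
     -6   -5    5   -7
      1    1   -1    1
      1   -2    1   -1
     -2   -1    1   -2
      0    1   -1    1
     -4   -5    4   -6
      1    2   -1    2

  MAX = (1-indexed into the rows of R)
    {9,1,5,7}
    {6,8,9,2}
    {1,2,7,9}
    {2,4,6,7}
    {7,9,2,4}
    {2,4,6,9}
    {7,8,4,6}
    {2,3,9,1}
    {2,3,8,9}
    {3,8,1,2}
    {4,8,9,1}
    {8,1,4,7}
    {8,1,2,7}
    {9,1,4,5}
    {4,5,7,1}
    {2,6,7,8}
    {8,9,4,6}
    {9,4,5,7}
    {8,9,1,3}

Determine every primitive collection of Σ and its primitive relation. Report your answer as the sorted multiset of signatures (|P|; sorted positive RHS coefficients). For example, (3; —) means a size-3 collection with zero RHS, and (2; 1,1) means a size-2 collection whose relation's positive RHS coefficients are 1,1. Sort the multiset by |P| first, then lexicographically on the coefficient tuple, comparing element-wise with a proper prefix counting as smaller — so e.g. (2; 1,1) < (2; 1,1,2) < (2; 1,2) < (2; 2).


Σ has 14 primitive collections:

  {2,5}:  v_{2} + v_{5} = 0  →  sig = (2; —)
  {1,6}:  v_{1} + v_{6} = v_{8}  →  sig = (2; 1)
  {5,6}:  v_{5} + v_{6} = v_{1} + v_{4}  →  sig = (2; 1,1)
  {3,4}:  v_{3} + v_{4} = v_{6} + v_{8} + v_{9}  →  sig = (2; 1,1,1)
  {3,5}:  v_{3} + v_{5} = v_{1} + v_{8} + v_{9}  →  sig = (2; 1,1,1)
  {3,6}:  v_{3} + v_{6} = v_{2} + 2·v_{8} + v_{9}  →  sig = (2; 1,1,2)
  {5,8}:  v_{5} + v_{8} = 2·v_{1} + v_{4}  →  sig = (2; 1,2)
  {3,7}:  v_{3} + v_{7} = 2·v_{1} + 2·v_{2}  →  sig = (2; 2,2)
  {1,2,4}:  v_{1} + v_{2} + v_{4} = v_{6}  →  sig = (3; 1)
  {6,7,9}:  v_{6} + v_{7} + v_{9} = v_{2}  →  sig = (3; 1)
  {7,8,9}:  v_{7} + v_{8} + v_{9} = v_{1} + v_{2}  →  sig = (3; 1,1)
  {2,4,8}:  v_{2} + v_{4} + v_{8} = 2·v_{6}  →  sig = (3; 2)
  {1,4,7,9}:  v_{1} + v_{4} + v_{7} + v_{9} = 0  →  sig = (4; —)
  {1,2,8,9}:  v_{1} + v_{2} + v_{8} + v_{9} = v_{3}  →  sig = (4; 1)

so the primitive-relation signature multiset is
    (2; —)
    (2; 1)
    (2; 1,1)
    (2; 1,1,1)
    (2; 1,1,1)
    (2; 1,1,2)
    (2; 1,2)
    (2; 2,2)
    (3; 1)
    (3; 1)
    (3; 1,1)
    (3; 2)
    (4; —)
    (4; 1)


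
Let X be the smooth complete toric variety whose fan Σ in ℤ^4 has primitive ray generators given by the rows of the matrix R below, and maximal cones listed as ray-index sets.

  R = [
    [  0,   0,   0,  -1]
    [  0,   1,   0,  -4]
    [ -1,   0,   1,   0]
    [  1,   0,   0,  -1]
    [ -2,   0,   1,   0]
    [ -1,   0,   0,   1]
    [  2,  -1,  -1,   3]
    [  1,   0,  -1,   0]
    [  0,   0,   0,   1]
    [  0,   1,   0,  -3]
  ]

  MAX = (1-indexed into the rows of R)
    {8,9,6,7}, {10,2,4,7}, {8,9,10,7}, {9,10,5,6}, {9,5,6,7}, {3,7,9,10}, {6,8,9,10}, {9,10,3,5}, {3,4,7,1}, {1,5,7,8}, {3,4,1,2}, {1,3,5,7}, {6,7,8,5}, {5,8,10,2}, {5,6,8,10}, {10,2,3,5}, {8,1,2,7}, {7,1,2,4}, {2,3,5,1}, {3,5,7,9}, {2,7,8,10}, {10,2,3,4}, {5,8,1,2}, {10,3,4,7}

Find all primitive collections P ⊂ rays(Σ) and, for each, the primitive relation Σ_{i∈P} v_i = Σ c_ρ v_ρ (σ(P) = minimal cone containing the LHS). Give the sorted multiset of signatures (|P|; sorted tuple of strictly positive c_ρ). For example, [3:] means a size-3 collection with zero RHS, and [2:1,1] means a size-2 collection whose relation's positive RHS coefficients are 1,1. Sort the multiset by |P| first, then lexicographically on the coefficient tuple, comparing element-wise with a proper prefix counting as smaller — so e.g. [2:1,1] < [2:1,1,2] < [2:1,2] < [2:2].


16 collections generate NE(X_Σ); each relation:

  P = {1,9}:  v_{1} + v_{9} = 0  ⟹  sig = [2:]
  P = {3,8}:  v_{3} + v_{8} = 0  ⟹  sig = [2:]
  P = {4,6}:  v_{4} + v_{6} = 0  ⟹  sig = [2:]
  P = {1,10}:  v_{1} + v_{10} = v_{2}  ⟹  sig = [2:1]
  P = {2,9}:  v_{2} + v_{9} = v_{10}  ⟹  sig = [2:1]
  P = {1,6}:  v_{1} + v_{6} = v_{5} + v_{8}  ⟹  sig = [2:1,1]
  P = {3,6}:  v_{3} + v_{6} = v_{5} + v_{9}  ⟹  sig = [2:1,1]
  P = {4,5}:  v_{4} + v_{5} = v_{1} + v_{3}  ⟹  sig = [2:1,1]
  P = {4,8}:  v_{4} + v_{8} = v_{2} + v_{7}  ⟹  sig = [2:1,1]
  P = {2,6}:  v_{2} + v_{6} = v_{5} + v_{8} + v_{10}  ⟹  sig = [2:1,1,1]
  P = {4,9}:  v_{4} + v_{9} = v_{3} + v_{7} + v_{10}  ⟹  sig = [2:1,1,1]
  P = {5,7,10}:  v_{5} + v_{7} + v_{10} = 0  ⟹  sig = [3:]
  P = {2,3,7}:  v_{2} + v_{3} + v_{7} = v_{4}  ⟹  sig = [3:1]
  P = {2,5,7}:  v_{2} + v_{5} + v_{7} = v_{1}  ⟹  sig = [3:1]
  P = {5,8,9}:  v_{5} + v_{8} + v_{9} = v_{6}  ⟹  sig = [3:1]
  P = {6,7,10}:  v_{6} + v_{7} + v_{10} = v_{8} + v_{9}  ⟹  sig = [3:1,1]

Signatures (|P|; sorted positive RHS coefficients), sorted:
{ [2:] ×3,  [2:1] ×2,  [2:1,1] ×4,  [2:1,1,1] ×2,  [3:],  [3:1] ×3,  [3:1,1] }


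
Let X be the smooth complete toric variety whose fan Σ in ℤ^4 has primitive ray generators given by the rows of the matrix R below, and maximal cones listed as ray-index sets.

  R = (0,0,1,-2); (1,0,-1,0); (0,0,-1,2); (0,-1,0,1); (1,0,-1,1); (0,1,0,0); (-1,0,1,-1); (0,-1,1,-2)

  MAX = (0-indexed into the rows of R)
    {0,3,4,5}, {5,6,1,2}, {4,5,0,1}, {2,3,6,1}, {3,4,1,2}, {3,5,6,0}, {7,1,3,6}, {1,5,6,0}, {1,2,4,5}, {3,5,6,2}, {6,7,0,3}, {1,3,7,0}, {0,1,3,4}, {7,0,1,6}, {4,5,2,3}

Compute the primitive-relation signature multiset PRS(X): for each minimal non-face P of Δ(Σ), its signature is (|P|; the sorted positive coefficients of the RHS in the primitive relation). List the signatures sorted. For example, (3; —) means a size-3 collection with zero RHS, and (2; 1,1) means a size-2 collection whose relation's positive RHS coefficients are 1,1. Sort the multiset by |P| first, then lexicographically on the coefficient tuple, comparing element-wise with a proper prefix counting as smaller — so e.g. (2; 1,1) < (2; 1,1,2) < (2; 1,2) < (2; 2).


7 collections generate NE(X_Σ); each relation:

  P = {0,2}:  v_{0} + v_{2} = 0  →  sig = (2; —)
  P = {4,6}:  v_{4} + v_{6} = 0  →  sig = (2; —)
  P = {5,7}:  v_{5} + v_{7} = v_{0}  →  sig = (2; 1)
  P = {2,7}:  v_{2} + v_{7} = v_{1} + v_{3} + v_{6}  →  sig = (2; 1,1,1)
  P = {4,7}:  v_{4} + v_{7} = v_{0} + v_{1} + v_{3}  →  sig = (2; 1,1,1)
  P = {1,3,5}:  v_{1} + v_{3} + v_{5} = v_{4}  →  sig = (3; 1)
  P = {0,1,3,6}:  v_{0} + v_{1} + v_{3} + v_{6} = v_{7}  →  sig = (4; 1)

Hence PRS(X_Σ) =
    |P|=2: 5 collections, coeffs (), (), (1), (1,1,1), (1,1,1)
    |P|=3: 1 collection, coeffs (1)
    |P|=4: 1 collection, coeffs (1)


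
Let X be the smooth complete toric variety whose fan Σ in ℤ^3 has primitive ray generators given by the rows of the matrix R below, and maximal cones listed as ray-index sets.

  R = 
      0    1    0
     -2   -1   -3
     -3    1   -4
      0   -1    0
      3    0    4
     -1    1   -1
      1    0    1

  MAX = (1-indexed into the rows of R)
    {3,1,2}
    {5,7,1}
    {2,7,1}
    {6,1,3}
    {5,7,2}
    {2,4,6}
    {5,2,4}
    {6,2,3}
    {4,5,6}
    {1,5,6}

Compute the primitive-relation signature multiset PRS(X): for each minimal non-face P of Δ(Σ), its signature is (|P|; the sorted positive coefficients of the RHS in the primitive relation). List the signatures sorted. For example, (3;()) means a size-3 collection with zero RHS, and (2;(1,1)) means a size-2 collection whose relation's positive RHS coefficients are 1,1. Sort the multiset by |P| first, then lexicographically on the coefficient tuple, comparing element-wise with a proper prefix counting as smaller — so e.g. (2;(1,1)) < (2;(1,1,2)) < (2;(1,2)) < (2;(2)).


The 9 primitive collections of Σ (r=7, n=3):

  P={1,4}:  v_{1} + v_{4} = 0  ⇒ sig = (2;())
  P={3,5}:  v_{3} + v_{5} = v_{1}  ⇒ sig = (2;(1))
  P={6,7}:  v_{6} + v_{7} = v_{1}  ⇒ sig = (2;(1))
  P={3,4}:  v_{3} + v_{4} = v_{2} + v_{6}  ⇒ sig = (2;(1,1))
  P={4,7}:  v_{4} + v_{7} = v_{2} + v_{5}  ⇒ sig = (2;(1,1))
  P={3,7}:  v_{3} + v_{7} = 2·v_{1} + v_{2}  ⇒ sig = (2;(1,2))
  P={2,5,6}:  v_{2} + v_{5} + v_{6} = 0  ⇒ sig = (3;())
  P={1,2,5}:  v_{1} + v_{2} + v_{5} = v_{7}  ⇒ sig = (3;(1))
  P={1,2,6}:  v_{1} + v_{2} + v_{6} = v_{3}  ⇒ sig = (3;(1))

Hence PRS(X_Σ) =
    (2;())
    (2;(1))
    (2;(1))
    (2;(1,1))
    (2;(1,1))
    (2;(1,2))
    (3;())
    (3;(1))
    (3;(1))
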